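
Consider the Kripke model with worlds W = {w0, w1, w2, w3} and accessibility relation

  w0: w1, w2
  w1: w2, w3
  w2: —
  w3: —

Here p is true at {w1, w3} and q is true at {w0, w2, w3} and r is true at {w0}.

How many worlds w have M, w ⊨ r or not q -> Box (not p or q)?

w0: r or not q is T, Box (not p or q) is F. ✗
w1: r or not q is T, Box (not p or q) is T. ✓
w2: r or not q is F, Box (not p or q) is T. ✓
w3: r or not q is F, Box (not p or q) is T. ✓
Satisfying worlds: {w1, w2, w3}.

3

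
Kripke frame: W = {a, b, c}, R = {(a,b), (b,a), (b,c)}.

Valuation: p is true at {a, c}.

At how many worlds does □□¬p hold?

a: successors {b}; □¬p there: b:F. ✗
b: successors {a, c}; □¬p there: a:T, c:T. ✓
c: no successors, so □□¬p holds vacuously. ✓
Satisfying worlds: {b, c}.

2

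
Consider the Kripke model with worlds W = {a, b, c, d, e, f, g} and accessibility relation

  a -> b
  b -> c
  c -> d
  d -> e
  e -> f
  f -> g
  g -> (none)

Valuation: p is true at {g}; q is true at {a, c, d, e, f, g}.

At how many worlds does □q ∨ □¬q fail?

0

a: □q is F, □¬q is T. ✓
b: □q is T, □¬q is F. ✓
c: □q is T, □¬q is F. ✓
d: □q is T, □¬q is F. ✓
e: □q is T, □¬q is F. ✓
f: □q is T, □¬q is F. ✓
g: □q is T, □¬q is T. ✓
Satisfying worlds: {a, b, c, d, e, f, g}.
So □q ∨ □¬q fails at the other 0 worlds.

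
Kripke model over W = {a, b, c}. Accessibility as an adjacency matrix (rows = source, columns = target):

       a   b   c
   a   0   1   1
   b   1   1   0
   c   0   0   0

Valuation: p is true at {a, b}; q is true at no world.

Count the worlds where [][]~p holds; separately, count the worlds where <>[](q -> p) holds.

1 and 2

For [][]~p:
a: successors {b, c}; []~p there: b:F, c:T. ✗
b: successors {a, b}; []~p there: a:F, b:F. ✗
c: no successors, so [][]~p holds vacuously. ✓
— 1 world.
For <>[](q -> p):
a: successors {b, c}; [](q -> p) there: b:T, c:T. ✓
b: successors {a, b}; [](q -> p) there: a:T, b:T. ✓
c: no successors, so <>[](q -> p) fails. ✗
— 2 worlds.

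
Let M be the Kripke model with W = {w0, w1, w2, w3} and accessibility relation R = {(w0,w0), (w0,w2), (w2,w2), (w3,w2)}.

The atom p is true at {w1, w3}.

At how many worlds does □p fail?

w0: successors {w0, w2}; p there: w0:F, w2:F. ✗
w1: no successors, so □p holds vacuously. ✓
w2: successors {w2}; p there: w2:F. ✗
w3: successors {w2}; p there: w2:F. ✗
Satisfying worlds: {w1}.
So □p fails at the other 3 worlds.

3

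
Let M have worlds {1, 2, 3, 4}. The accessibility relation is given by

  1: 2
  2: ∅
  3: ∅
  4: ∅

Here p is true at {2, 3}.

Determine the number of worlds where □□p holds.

1: successors {2}; □p there: 2:T. ✓
2: no successors, so □□p holds vacuously. ✓
3: no successors, so □□p holds vacuously. ✓
4: no successors, so □□p holds vacuously. ✓
Satisfying worlds: {1, 2, 3, 4}.

4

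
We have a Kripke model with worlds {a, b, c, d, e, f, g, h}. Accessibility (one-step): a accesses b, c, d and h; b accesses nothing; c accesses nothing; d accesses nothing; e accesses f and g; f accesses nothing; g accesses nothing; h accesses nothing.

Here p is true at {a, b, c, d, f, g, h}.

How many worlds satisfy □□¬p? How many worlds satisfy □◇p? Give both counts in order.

For □□¬p:
a: successors {b, c, d, h}; □¬p there: b:T, c:T, d:T, h:T. ✓
b: no successors, so □□¬p holds vacuously. ✓
c: no successors, so □□¬p holds vacuously. ✓
d: no successors, so □□¬p holds vacuously. ✓
e: successors {f, g}; □¬p there: f:T, g:T. ✓
f: no successors, so □□¬p holds vacuously. ✓
g: no successors, so □□¬p holds vacuously. ✓
h: no successors, so □□¬p holds vacuously. ✓
— 8 worlds.
For □◇p:
a: successors {b, c, d, h}; ◇p there: b:F, c:F, d:F, h:F. ✗
b: no successors, so □◇p holds vacuously. ✓
c: no successors, so □◇p holds vacuously. ✓
d: no successors, so □◇p holds vacuously. ✓
e: successors {f, g}; ◇p there: f:F, g:F. ✗
f: no successors, so □◇p holds vacuously. ✓
g: no successors, so □◇p holds vacuously. ✓
h: no successors, so □◇p holds vacuously. ✓
— 6 worlds.

8 and 6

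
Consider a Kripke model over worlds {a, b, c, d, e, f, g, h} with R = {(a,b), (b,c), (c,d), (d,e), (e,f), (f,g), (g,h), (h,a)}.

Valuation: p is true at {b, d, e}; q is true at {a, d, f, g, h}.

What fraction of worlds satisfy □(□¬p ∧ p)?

1/4

a: successors {b}; □¬p ∧ p there: b:T. ✓
b: successors {c}; □¬p ∧ p there: c:F. ✗
c: successors {d}; □¬p ∧ p there: d:F. ✗
d: successors {e}; □¬p ∧ p there: e:T. ✓
e: successors {f}; □¬p ∧ p there: f:F. ✗
f: successors {g}; □¬p ∧ p there: g:F. ✗
g: successors {h}; □¬p ∧ p there: h:F. ✗
h: successors {a}; □¬p ∧ p there: a:F. ✗
That's 2 of 8 worlds, so 2/8 = 1/4.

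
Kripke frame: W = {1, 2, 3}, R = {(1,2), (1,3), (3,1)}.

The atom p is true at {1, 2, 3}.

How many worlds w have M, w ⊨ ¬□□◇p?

1

1: □□◇p is T. ✗
2: □□◇p is T. ✗
3: □□◇p is F. ✓
Satisfying worlds: {3}.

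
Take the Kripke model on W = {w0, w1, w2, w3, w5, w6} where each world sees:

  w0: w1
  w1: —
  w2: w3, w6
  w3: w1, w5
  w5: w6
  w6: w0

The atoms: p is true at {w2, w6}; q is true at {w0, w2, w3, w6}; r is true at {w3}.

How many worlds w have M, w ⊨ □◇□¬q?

w0: successors {w1}; ◇□¬q there: w1:F. ✗
w1: no successors, so □◇□¬q holds vacuously. ✓
w2: successors {w3, w6}; ◇□¬q there: w3:T, w6:T. ✓
w3: successors {w1, w5}; ◇□¬q there: w1:F, w5:F. ✗
w5: successors {w6}; ◇□¬q there: w6:T. ✓
w6: successors {w0}; ◇□¬q there: w0:T. ✓
Satisfying worlds: {w1, w2, w5, w6}.

4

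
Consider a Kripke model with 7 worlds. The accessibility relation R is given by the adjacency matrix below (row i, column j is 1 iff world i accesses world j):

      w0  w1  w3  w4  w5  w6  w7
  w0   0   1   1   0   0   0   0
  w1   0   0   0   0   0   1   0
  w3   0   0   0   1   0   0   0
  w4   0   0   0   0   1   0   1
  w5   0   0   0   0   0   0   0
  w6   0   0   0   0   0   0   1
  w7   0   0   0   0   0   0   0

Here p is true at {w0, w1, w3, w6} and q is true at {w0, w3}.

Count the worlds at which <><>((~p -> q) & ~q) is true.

1

w0: successors {w1, w3}; <>((~p -> q) & ~q) there: w1:T, w3:F. ✓
w1: successors {w6}; <>((~p -> q) & ~q) there: w6:F. ✗
w3: successors {w4}; <>((~p -> q) & ~q) there: w4:F. ✗
w4: successors {w5, w7}; <>((~p -> q) & ~q) there: w5:F, w7:F. ✗
w5: no successors, so <><>((~p -> q) & ~q) fails. ✗
w6: successors {w7}; <>((~p -> q) & ~q) there: w7:F. ✗
w7: no successors, so <><>((~p -> q) & ~q) fails. ✗
Satisfying worlds: {w0}.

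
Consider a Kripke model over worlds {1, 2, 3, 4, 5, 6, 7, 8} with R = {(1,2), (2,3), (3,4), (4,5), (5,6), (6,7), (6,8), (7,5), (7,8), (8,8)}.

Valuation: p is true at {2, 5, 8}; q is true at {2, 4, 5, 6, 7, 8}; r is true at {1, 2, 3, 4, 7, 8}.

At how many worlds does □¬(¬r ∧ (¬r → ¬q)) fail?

1: successors {2}; ¬(¬r ∧ (¬r → ¬q)) there: 2:T. ✓
2: successors {3}; ¬(¬r ∧ (¬r → ¬q)) there: 3:T. ✓
3: successors {4}; ¬(¬r ∧ (¬r → ¬q)) there: 4:T. ✓
4: successors {5}; ¬(¬r ∧ (¬r → ¬q)) there: 5:T. ✓
5: successors {6}; ¬(¬r ∧ (¬r → ¬q)) there: 6:T. ✓
6: successors {7, 8}; ¬(¬r ∧ (¬r → ¬q)) there: 7:T, 8:T. ✓
7: successors {5, 8}; ¬(¬r ∧ (¬r → ¬q)) there: 5:T, 8:T. ✓
8: successors {8}; ¬(¬r ∧ (¬r → ¬q)) there: 8:T. ✓
Satisfying worlds: {1, 2, 3, 4, 5, 6, 7, 8}.
So □¬(¬r ∧ (¬r → ¬q)) fails at the other 0 worlds.

0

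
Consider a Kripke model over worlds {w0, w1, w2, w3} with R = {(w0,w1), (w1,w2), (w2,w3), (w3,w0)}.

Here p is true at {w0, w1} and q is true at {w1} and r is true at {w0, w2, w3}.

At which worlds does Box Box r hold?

w0: successors {w1}; Box r there: w1:T. ✓
w1: successors {w2}; Box r there: w2:T. ✓
w2: successors {w3}; Box r there: w3:T. ✓
w3: successors {w0}; Box r there: w0:F. ✗

{w0, w1, w2}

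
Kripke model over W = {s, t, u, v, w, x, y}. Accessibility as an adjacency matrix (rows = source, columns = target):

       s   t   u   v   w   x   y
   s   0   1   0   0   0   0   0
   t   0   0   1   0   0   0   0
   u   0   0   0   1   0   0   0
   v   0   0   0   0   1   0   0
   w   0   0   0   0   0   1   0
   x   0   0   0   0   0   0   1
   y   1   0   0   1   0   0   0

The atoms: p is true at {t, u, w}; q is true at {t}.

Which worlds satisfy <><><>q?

s: successors {t}; <><>q there: t:F. ✗
t: successors {u}; <><>q there: u:F. ✗
u: successors {v}; <><>q there: v:F. ✗
v: successors {w}; <><>q there: w:F. ✗
w: successors {x}; <><>q there: x:F. ✗
x: successors {y}; <><>q there: y:T. ✓
y: successors {s, v}; <><>q there: s:F, v:F. ✗

{x}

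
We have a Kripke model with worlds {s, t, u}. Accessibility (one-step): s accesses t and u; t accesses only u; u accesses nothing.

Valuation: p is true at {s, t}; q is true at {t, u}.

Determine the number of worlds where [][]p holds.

2

s: successors {t, u}; []p there: t:F, u:T. ✗
t: successors {u}; []p there: u:T. ✓
u: no successors, so [][]p holds vacuously. ✓
Satisfying worlds: {t, u}.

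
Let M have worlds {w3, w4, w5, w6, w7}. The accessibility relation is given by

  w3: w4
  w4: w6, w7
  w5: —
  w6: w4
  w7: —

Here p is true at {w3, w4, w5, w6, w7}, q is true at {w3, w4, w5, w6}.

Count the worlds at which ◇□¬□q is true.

w3: successors {w4}; □¬□q there: w4:F. ✗
w4: successors {w6, w7}; □¬□q there: w6:T, w7:T. ✓
w5: no successors, so ◇□¬□q fails. ✗
w6: successors {w4}; □¬□q there: w4:F. ✗
w7: no successors, so ◇□¬□q fails. ✗
Satisfying worlds: {w4}.

1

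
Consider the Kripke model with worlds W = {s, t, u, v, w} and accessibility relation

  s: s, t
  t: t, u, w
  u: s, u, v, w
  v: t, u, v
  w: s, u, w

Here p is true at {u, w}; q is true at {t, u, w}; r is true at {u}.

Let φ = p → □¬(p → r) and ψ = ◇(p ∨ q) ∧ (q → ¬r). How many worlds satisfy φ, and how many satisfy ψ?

3 and 4

For p → □¬(p → r):
s: p is F, □¬(p → r) is F. ✓
t: p is F, □¬(p → r) is F. ✓
u: p is T, □¬(p → r) is F. ✗
v: p is F, □¬(p → r) is F. ✓
w: p is T, □¬(p → r) is F. ✗
— 3 worlds.
For ◇(p ∨ q) ∧ (q → ¬r):
s: ◇(p ∨ q) is T, q → ¬r is T. ✓
t: ◇(p ∨ q) is T, q → ¬r is T. ✓
u: ◇(p ∨ q) is T, q → ¬r is F. ✗
v: ◇(p ∨ q) is T, q → ¬r is T. ✓
w: ◇(p ∨ q) is T, q → ¬r is T. ✓
— 4 worlds.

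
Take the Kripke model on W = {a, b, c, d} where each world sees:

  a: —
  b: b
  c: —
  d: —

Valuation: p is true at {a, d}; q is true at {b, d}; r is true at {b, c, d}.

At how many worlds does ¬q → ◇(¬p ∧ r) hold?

2

a: ¬q is T, ◇(¬p ∧ r) is F. ✗
b: ¬q is F, ◇(¬p ∧ r) is T. ✓
c: ¬q is T, ◇(¬p ∧ r) is F. ✗
d: ¬q is F, ◇(¬p ∧ r) is F. ✓
Satisfying worlds: {b, d}.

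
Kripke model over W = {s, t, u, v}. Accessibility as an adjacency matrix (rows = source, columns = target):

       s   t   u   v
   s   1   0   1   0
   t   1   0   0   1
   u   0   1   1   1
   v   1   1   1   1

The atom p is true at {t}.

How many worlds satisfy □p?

s: successors {s, u}; p there: s:F, u:F. ✗
t: successors {s, v}; p there: s:F, v:F. ✗
u: successors {t, u, v}; p there: t:T, u:F, v:F. ✗
v: successors {s, t, u, v}; p there: s:F, t:T, u:F, v:F. ✗
Satisfying worlds: ∅.

0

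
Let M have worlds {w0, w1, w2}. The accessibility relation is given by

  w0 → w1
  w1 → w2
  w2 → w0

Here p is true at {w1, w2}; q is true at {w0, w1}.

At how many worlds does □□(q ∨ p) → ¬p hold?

w0: □□(q ∨ p) is T, ¬p is T. ✓
w1: □□(q ∨ p) is T, ¬p is F. ✗
w2: □□(q ∨ p) is T, ¬p is F. ✗
Satisfying worlds: {w0}.

1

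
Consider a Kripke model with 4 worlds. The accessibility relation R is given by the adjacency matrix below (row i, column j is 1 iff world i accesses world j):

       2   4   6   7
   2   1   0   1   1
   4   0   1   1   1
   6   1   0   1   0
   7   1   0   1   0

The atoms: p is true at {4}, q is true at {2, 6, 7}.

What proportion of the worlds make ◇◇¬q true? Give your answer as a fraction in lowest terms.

1/4

2: successors {2, 6, 7}; ◇¬q there: 2:F, 6:F, 7:F. ✗
4: successors {4, 6, 7}; ◇¬q there: 4:T, 6:F, 7:F. ✓
6: successors {2, 6}; ◇¬q there: 2:F, 6:F. ✗
7: successors {2, 6}; ◇¬q there: 2:F, 6:F. ✗
That's 1 of 4 worlds, so 1/4.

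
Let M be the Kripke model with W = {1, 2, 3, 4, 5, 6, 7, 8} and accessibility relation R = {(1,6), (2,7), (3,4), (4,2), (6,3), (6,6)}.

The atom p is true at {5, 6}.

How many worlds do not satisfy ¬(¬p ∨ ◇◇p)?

7

1: ¬p ∨ ◇◇p is T. ✗
2: ¬p ∨ ◇◇p is T. ✗
3: ¬p ∨ ◇◇p is T. ✗
4: ¬p ∨ ◇◇p is T. ✗
5: ¬p ∨ ◇◇p is F. ✓
6: ¬p ∨ ◇◇p is T. ✗
7: ¬p ∨ ◇◇p is T. ✗
8: ¬p ∨ ◇◇p is T. ✗
Satisfying worlds: {5}.
So ¬(¬p ∨ ◇◇p) fails at the other 7 worlds.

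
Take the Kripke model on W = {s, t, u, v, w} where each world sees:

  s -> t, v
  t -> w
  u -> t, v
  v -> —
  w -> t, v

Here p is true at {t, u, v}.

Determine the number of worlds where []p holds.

s: successors {t, v}; p there: t:T, v:T. ✓
t: successors {w}; p there: w:F. ✗
u: successors {t, v}; p there: t:T, v:T. ✓
v: no successors, so []p holds vacuously. ✓
w: successors {t, v}; p there: t:T, v:T. ✓
Satisfying worlds: {s, u, v, w}.

4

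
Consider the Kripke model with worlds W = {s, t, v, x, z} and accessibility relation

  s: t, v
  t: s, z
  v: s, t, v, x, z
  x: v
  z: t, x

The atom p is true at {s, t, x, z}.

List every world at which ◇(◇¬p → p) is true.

{s, t, v, z}

s: successors {t, v}; ◇¬p → p there: t:T, v:F. ✓
t: successors {s, z}; ◇¬p → p there: s:T, z:T. ✓
v: successors {s, t, v, x, z}; ◇¬p → p there: s:T, t:T, v:F, x:T, z:T. ✓
x: successors {v}; ◇¬p → p there: v:F. ✗
z: successors {t, x}; ◇¬p → p there: t:T, x:T. ✓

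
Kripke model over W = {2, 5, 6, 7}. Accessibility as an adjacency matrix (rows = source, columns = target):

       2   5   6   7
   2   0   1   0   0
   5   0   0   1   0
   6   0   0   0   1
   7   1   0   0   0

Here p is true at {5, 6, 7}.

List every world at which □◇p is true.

2: successors {5}; ◇p there: 5:T. ✓
5: successors {6}; ◇p there: 6:T. ✓
6: successors {7}; ◇p there: 7:F. ✗
7: successors {2}; ◇p there: 2:T. ✓

{2, 5, 7}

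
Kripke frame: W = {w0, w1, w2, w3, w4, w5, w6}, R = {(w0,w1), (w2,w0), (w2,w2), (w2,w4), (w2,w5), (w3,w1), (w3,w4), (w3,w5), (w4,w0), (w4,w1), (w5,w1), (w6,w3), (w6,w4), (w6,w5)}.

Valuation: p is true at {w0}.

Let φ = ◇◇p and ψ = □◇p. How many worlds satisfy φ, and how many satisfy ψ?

3 and 1

For ◇◇p:
w0: successors {w1}; ◇p there: w1:F. ✗
w1: no successors, so ◇◇p fails. ✗
w2: successors {w0, w2, w4, w5}; ◇p there: w0:F, w2:T, w4:T, w5:F. ✓
w3: successors {w1, w4, w5}; ◇p there: w1:F, w4:T, w5:F. ✓
w4: successors {w0, w1}; ◇p there: w0:F, w1:F. ✗
w5: successors {w1}; ◇p there: w1:F. ✗
w6: successors {w3, w4, w5}; ◇p there: w3:F, w4:T, w5:F. ✓
— 3 worlds.
For □◇p:
w0: successors {w1}; ◇p there: w1:F. ✗
w1: no successors, so □◇p holds vacuously. ✓
w2: successors {w0, w2, w4, w5}; ◇p there: w0:F, w2:T, w4:T, w5:F. ✗
w3: successors {w1, w4, w5}; ◇p there: w1:F, w4:T, w5:F. ✗
w4: successors {w0, w1}; ◇p there: w0:F, w1:F. ✗
w5: successors {w1}; ◇p there: w1:F. ✗
w6: successors {w3, w4, w5}; ◇p there: w3:F, w4:T, w5:F. ✗
— 1 world.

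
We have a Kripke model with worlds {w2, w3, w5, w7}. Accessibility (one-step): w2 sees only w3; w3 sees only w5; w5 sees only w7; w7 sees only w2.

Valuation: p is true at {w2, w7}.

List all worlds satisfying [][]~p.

w2: successors {w3}; []~p there: w3:T. ✓
w3: successors {w5}; []~p there: w5:F. ✗
w5: successors {w7}; []~p there: w7:F. ✗
w7: successors {w2}; []~p there: w2:T. ✓

{w2, w7}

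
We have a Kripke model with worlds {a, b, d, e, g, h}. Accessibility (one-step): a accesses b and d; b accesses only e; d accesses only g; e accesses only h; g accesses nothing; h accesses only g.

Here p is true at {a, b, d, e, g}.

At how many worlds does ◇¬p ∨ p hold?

5

a: ◇¬p is F, p is T. ✓
b: ◇¬p is F, p is T. ✓
d: ◇¬p is F, p is T. ✓
e: ◇¬p is T, p is T. ✓
g: ◇¬p is F, p is T. ✓
h: ◇¬p is F, p is F. ✗
Satisfying worlds: {a, b, d, e, g}.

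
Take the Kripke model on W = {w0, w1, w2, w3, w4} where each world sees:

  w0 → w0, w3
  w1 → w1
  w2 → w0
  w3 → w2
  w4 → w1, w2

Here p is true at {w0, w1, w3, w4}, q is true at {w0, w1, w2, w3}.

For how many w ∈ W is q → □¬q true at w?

w0: q is T, □¬q is F. ✗
w1: q is T, □¬q is F. ✗
w2: q is T, □¬q is F. ✗
w3: q is T, □¬q is F. ✗
w4: q is F, □¬q is F. ✓
Satisfying worlds: {w4}.

1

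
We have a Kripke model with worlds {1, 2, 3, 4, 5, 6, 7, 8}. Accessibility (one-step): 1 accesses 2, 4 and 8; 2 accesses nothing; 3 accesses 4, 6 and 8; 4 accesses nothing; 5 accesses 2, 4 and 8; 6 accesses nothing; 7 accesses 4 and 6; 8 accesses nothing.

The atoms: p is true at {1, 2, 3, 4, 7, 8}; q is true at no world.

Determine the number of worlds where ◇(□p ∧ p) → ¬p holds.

5

1: ◇(□p ∧ p) is T, ¬p is F. ✗
2: ◇(□p ∧ p) is F, ¬p is F. ✓
3: ◇(□p ∧ p) is T, ¬p is F. ✗
4: ◇(□p ∧ p) is F, ¬p is F. ✓
5: ◇(□p ∧ p) is T, ¬p is T. ✓
6: ◇(□p ∧ p) is F, ¬p is T. ✓
7: ◇(□p ∧ p) is T, ¬p is F. ✗
8: ◇(□p ∧ p) is F, ¬p is F. ✓
Satisfying worlds: {2, 4, 5, 6, 8}.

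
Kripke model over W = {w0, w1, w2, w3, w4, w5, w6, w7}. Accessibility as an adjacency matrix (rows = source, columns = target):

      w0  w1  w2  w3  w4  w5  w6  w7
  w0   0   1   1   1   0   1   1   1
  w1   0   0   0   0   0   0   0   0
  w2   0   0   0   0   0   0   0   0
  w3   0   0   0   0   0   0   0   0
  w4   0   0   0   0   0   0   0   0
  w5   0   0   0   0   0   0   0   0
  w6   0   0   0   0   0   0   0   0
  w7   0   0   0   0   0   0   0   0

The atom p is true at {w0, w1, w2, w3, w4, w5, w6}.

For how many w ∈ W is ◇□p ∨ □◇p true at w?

8

w0: ◇□p is T, □◇p is F. ✓
w1: ◇□p is F, □◇p is T. ✓
w2: ◇□p is F, □◇p is T. ✓
w3: ◇□p is F, □◇p is T. ✓
w4: ◇□p is F, □◇p is T. ✓
w5: ◇□p is F, □◇p is T. ✓
w6: ◇□p is F, □◇p is T. ✓
w7: ◇□p is F, □◇p is T. ✓
Satisfying worlds: {w0, w1, w2, w3, w4, w5, w6, w7}.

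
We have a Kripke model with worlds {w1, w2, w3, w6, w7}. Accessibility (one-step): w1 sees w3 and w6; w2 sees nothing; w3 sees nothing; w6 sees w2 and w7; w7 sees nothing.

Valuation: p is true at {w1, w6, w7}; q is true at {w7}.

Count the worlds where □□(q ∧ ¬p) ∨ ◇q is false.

w1: □□(q ∧ ¬p) is F, ◇q is F. ✗
w2: □□(q ∧ ¬p) is T, ◇q is F. ✓
w3: □□(q ∧ ¬p) is T, ◇q is F. ✓
w6: □□(q ∧ ¬p) is T, ◇q is T. ✓
w7: □□(q ∧ ¬p) is T, ◇q is F. ✓
Satisfying worlds: {w2, w3, w6, w7}.
So □□(q ∧ ¬p) ∨ ◇q fails at the other 1 world.

1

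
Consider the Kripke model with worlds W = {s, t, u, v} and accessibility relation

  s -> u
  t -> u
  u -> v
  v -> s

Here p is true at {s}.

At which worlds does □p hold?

{v}

s: successors {u}; p there: u:F. ✗
t: successors {u}; p there: u:F. ✗
u: successors {v}; p there: v:F. ✗
v: successors {s}; p there: s:T. ✓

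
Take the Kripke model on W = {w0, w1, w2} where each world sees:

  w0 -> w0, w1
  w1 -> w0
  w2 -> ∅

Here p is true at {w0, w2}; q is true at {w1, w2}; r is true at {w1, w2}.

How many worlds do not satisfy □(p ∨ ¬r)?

w0: successors {w0, w1}; p ∨ ¬r there: w0:T, w1:F. ✗
w1: successors {w0}; p ∨ ¬r there: w0:T. ✓
w2: no successors, so □(p ∨ ¬r) holds vacuously. ✓
Satisfying worlds: {w1, w2}.
So □(p ∨ ¬r) fails at the other 1 world.

1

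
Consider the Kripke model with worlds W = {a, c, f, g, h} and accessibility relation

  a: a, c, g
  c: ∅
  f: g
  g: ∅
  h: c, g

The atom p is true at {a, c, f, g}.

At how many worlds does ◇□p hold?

3

a: successors {a, c, g}; □p there: a:T, c:T, g:T. ✓
c: no successors, so ◇□p fails. ✗
f: successors {g}; □p there: g:T. ✓
g: no successors, so ◇□p fails. ✗
h: successors {c, g}; □p there: c:T, g:T. ✓
Satisfying worlds: {a, f, h}.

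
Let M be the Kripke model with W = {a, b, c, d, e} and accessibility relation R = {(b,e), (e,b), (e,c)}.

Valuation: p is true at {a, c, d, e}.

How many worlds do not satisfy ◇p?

3

a: no successors, so ◇p fails. ✗
b: successors {e}; p there: e:T. ✓
c: no successors, so ◇p fails. ✗
d: no successors, so ◇p fails. ✗
e: successors {b, c}; p there: b:F, c:T. ✓
Satisfying worlds: {b, e}.
So ◇p fails at the other 3 worlds.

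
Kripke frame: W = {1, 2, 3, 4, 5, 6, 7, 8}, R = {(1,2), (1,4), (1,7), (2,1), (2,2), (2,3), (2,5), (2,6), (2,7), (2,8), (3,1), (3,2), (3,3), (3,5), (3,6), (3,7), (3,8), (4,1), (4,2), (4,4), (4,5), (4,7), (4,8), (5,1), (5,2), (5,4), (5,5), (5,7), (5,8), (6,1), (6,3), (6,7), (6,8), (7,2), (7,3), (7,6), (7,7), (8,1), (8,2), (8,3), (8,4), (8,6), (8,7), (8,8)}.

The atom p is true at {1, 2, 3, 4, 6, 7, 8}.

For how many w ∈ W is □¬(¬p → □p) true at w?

1: successors {2, 4, 7}; ¬(¬p → □p) there: 2:F, 4:F, 7:F. ✗
2: successors {1, 2, 3, 5, 6, 7, 8}; ¬(¬p → □p) there: 1:F, 2:F, 3:F, 5:T, 6:F, 7:F, 8:F. ✗
3: successors {1, 2, 3, 5, 6, 7, 8}; ¬(¬p → □p) there: 1:F, 2:F, 3:F, 5:T, 6:F, 7:F, 8:F. ✗
4: successors {1, 2, 4, 5, 7, 8}; ¬(¬p → □p) there: 1:F, 2:F, 4:F, 5:T, 7:F, 8:F. ✗
5: successors {1, 2, 4, 5, 7, 8}; ¬(¬p → □p) there: 1:F, 2:F, 4:F, 5:T, 7:F, 8:F. ✗
6: successors {1, 3, 7, 8}; ¬(¬p → □p) there: 1:F, 3:F, 7:F, 8:F. ✗
7: successors {2, 3, 6, 7}; ¬(¬p → □p) there: 2:F, 3:F, 6:F, 7:F. ✗
8: successors {1, 2, 3, 4, 6, 7, 8}; ¬(¬p → □p) there: 1:F, 2:F, 3:F, 4:F, 6:F, 7:F, 8:F. ✗
Satisfying worlds: ∅.

0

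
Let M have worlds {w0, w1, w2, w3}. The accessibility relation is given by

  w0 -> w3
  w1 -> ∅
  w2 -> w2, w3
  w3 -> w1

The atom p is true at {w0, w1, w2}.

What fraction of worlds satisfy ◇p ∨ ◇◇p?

w0: ◇p is F, ◇◇p is T. ✓
w1: ◇p is F, ◇◇p is F. ✗
w2: ◇p is T, ◇◇p is T. ✓
w3: ◇p is T, ◇◇p is F. ✓
That's 3 of 4 worlds, so 3/4.

3/4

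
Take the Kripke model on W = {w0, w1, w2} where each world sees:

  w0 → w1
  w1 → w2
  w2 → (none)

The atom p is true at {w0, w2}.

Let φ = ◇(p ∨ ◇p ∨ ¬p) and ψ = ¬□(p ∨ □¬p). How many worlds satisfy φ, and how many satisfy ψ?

2 and 1

For ◇(p ∨ ◇p ∨ ¬p):
w0: successors {w1}; p ∨ ◇p ∨ ¬p there: w1:T. ✓
w1: successors {w2}; p ∨ ◇p ∨ ¬p there: w2:T. ✓
w2: no successors, so ◇(p ∨ ◇p ∨ ¬p) fails. ✗
— 2 worlds.
For ¬□(p ∨ □¬p):
w0: □(p ∨ □¬p) is F. ✓
w1: □(p ∨ □¬p) is T. ✗
w2: □(p ∨ □¬p) is T. ✗
— 1 world.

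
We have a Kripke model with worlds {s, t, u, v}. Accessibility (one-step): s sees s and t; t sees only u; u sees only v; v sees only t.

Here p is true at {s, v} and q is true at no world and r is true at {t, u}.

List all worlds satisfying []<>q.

∅

s: successors {s, t}; <>q there: s:F, t:F. ✗
t: successors {u}; <>q there: u:F. ✗
u: successors {v}; <>q there: v:F. ✗
v: successors {t}; <>q there: t:F. ✗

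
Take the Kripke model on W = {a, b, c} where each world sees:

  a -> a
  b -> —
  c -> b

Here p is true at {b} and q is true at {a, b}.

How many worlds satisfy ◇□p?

a: successors {a}; □p there: a:F. ✗
b: no successors, so ◇□p fails. ✗
c: successors {b}; □p there: b:T. ✓
Satisfying worlds: {c}.

1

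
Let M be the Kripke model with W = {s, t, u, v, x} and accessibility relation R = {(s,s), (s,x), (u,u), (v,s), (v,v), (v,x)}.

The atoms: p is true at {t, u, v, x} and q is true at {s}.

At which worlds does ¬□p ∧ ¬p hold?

{s}

s: ¬□p is T, ¬p is T. ✓
t: ¬□p is F, ¬p is F. ✗
u: ¬□p is F, ¬p is F. ✗
v: ¬□p is T, ¬p is F. ✗
x: ¬□p is F, ¬p is F. ✗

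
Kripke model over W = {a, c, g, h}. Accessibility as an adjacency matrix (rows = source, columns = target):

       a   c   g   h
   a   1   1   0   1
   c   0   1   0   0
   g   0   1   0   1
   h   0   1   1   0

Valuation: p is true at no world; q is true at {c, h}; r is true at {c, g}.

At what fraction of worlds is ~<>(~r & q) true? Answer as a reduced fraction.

a: <>(~r & q) is T. ✗
c: <>(~r & q) is F. ✓
g: <>(~r & q) is T. ✗
h: <>(~r & q) is F. ✓
That's 2 of 4 worlds, so 2/4 = 1/2.

1/2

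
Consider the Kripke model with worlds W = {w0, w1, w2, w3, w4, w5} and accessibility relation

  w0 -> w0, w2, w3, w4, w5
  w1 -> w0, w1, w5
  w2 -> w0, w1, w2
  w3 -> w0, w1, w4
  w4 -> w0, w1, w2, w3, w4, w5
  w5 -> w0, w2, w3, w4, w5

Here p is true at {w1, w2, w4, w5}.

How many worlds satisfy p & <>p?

4

w0: p is F, <>p is T. ✗
w1: p is T, <>p is T. ✓
w2: p is T, <>p is T. ✓
w3: p is F, <>p is T. ✗
w4: p is T, <>p is T. ✓
w5: p is T, <>p is T. ✓
Satisfying worlds: {w1, w2, w4, w5}.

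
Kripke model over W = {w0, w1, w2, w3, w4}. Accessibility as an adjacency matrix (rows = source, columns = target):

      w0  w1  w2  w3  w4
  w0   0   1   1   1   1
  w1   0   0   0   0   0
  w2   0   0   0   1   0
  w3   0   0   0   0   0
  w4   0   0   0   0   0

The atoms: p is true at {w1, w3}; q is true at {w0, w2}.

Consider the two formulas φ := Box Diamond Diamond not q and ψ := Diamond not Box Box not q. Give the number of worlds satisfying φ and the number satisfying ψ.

For Box Diamond Diamond not q:
w0: successors {w1, w2, w3, w4}; Diamond Diamond not q there: w1:F, w2:F, w3:F, w4:F. ✗
w1: no successors, so Box Diamond Diamond not q holds vacuously. ✓
w2: successors {w3}; Diamond Diamond not q there: w3:F. ✗
w3: no successors, so Box Diamond Diamond not q holds vacuously. ✓
w4: no successors, so Box Diamond Diamond not q holds vacuously. ✓
— 3 worlds.
For Diamond not Box Box not q:
w0: successors {w1, w2, w3, w4}; not Box Box not q there: w1:F, w2:F, w3:F, w4:F. ✗
w1: no successors, so Diamond not Box Box not q fails. ✗
w2: successors {w3}; not Box Box not q there: w3:F. ✗
w3: no successors, so Diamond not Box Box not q fails. ✗
w4: no successors, so Diamond not Box Box not q fails. ✗
— 0 worlds.

3 and 0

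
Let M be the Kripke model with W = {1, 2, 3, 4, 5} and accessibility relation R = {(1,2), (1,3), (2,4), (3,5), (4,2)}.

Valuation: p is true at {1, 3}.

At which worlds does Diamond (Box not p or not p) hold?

{1, 2, 3, 4}

1: successors {2, 3}; Box not p or not p there: 2:T, 3:T. ✓
2: successors {4}; Box not p or not p there: 4:T. ✓
3: successors {5}; Box not p or not p there: 5:T. ✓
4: successors {2}; Box not p or not p there: 2:T. ✓
5: no successors, so Diamond (Box not p or not p) fails. ✗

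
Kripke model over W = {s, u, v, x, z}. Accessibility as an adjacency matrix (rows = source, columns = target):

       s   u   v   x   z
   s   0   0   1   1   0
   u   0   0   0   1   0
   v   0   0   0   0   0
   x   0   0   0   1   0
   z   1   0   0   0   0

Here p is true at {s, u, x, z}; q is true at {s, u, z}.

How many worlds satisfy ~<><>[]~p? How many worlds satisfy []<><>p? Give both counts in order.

4 and 4

For ~<><>[]~p:
s: <><>[]~p is F. ✓
u: <><>[]~p is F. ✓
v: <><>[]~p is F. ✓
x: <><>[]~p is F. ✓
z: <><>[]~p is T. ✗
— 4 worlds.
For []<><>p:
s: successors {v, x}; <><>p there: v:F, x:T. ✗
u: successors {x}; <><>p there: x:T. ✓
v: no successors, so []<><>p holds vacuously. ✓
x: successors {x}; <><>p there: x:T. ✓
z: successors {s}; <><>p there: s:T. ✓
— 4 worlds.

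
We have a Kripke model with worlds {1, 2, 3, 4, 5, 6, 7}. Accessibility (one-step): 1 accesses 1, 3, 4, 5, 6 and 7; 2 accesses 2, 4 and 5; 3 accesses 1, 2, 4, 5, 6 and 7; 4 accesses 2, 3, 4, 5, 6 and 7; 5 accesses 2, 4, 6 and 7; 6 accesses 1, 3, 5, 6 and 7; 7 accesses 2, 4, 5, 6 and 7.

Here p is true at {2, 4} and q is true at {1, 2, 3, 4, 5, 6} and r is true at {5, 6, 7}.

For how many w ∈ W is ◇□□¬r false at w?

1: successors {1, 3, 4, 5, 6, 7}; □□¬r there: 1:F, 3:F, 4:F, 5:F, 6:F, 7:F. ✗
2: successors {2, 4, 5}; □□¬r there: 2:F, 4:F, 5:F. ✗
3: successors {1, 2, 4, 5, 6, 7}; □□¬r there: 1:F, 2:F, 4:F, 5:F, 6:F, 7:F. ✗
4: successors {2, 3, 4, 5, 6, 7}; □□¬r there: 2:F, 3:F, 4:F, 5:F, 6:F, 7:F. ✗
5: successors {2, 4, 6, 7}; □□¬r there: 2:F, 4:F, 6:F, 7:F. ✗
6: successors {1, 3, 5, 6, 7}; □□¬r there: 1:F, 3:F, 5:F, 6:F, 7:F. ✗
7: successors {2, 4, 5, 6, 7}; □□¬r there: 2:F, 4:F, 5:F, 6:F, 7:F. ✗
Satisfying worlds: ∅.
So ◇□□¬r fails at the other 7 worlds.

7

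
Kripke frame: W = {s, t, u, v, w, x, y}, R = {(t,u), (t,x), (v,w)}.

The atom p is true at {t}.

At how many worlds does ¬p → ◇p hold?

s: ¬p is T, ◇p is F. ✗
t: ¬p is F, ◇p is F. ✓
u: ¬p is T, ◇p is F. ✗
v: ¬p is T, ◇p is F. ✗
w: ¬p is T, ◇p is F. ✗
x: ¬p is T, ◇p is F. ✗
y: ¬p is T, ◇p is F. ✗
Satisfying worlds: {t}.

1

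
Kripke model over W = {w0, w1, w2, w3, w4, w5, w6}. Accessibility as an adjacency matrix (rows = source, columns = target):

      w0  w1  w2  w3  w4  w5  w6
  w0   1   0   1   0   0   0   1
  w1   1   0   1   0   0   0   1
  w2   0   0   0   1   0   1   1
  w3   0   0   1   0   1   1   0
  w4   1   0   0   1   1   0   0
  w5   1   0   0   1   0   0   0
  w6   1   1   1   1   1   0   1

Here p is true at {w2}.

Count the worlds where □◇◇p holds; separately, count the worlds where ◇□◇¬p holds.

For □◇◇p:
w0: successors {w0, w2, w6}; ◇◇p there: w0:T, w2:T, w6:T. ✓
w1: successors {w0, w2, w6}; ◇◇p there: w0:T, w2:T, w6:T. ✓
w2: successors {w3, w5, w6}; ◇◇p there: w3:F, w5:T, w6:T. ✗
w3: successors {w2, w4, w5}; ◇◇p there: w2:T, w4:T, w5:T. ✓
w4: successors {w0, w3, w4}; ◇◇p there: w0:T, w3:F, w4:T. ✗
w5: successors {w0, w3}; ◇◇p there: w0:T, w3:F. ✗
w6: successors {w0, w1, w2, w3, w4, w6}; ◇◇p there: w0:T, w1:T, w2:T, w3:F, w4:T, w6:T. ✗
— 3 worlds.
For ◇□◇¬p:
w0: successors {w0, w2, w6}; □◇¬p there: w0:T, w2:T, w6:T. ✓
w1: successors {w0, w2, w6}; □◇¬p there: w0:T, w2:T, w6:T. ✓
w2: successors {w3, w5, w6}; □◇¬p there: w3:T, w5:T, w6:T. ✓
w3: successors {w2, w4, w5}; □◇¬p there: w2:T, w4:T, w5:T. ✓
w4: successors {w0, w3, w4}; □◇¬p there: w0:T, w3:T, w4:T. ✓
w5: successors {w0, w3}; □◇¬p there: w0:T, w3:T. ✓
w6: successors {w0, w1, w2, w3, w4, w6}; □◇¬p there: w0:T, w1:T, w2:T, w3:T, w4:T, w6:T. ✓
— 7 worlds.

3 and 7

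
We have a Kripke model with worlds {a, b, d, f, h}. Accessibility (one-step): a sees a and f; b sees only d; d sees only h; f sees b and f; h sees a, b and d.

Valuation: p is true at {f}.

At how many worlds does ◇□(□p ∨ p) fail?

5

a: successors {a, f}; □(□p ∨ p) there: a:F, f:F. ✗
b: successors {d}; □(□p ∨ p) there: d:F. ✗
d: successors {h}; □(□p ∨ p) there: h:F. ✗
f: successors {b, f}; □(□p ∨ p) there: b:F, f:F. ✗
h: successors {a, b, d}; □(□p ∨ p) there: a:F, b:F, d:F. ✗
Satisfying worlds: ∅.
So ◇□(□p ∨ p) fails at the other 5 worlds.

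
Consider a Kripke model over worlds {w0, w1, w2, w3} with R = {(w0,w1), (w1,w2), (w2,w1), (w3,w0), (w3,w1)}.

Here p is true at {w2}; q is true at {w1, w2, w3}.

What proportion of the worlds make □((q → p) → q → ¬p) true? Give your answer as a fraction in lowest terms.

3/4

w0: successors {w1}; (q → p) → q → ¬p there: w1:T. ✓
w1: successors {w2}; (q → p) → q → ¬p there: w2:F. ✗
w2: successors {w1}; (q → p) → q → ¬p there: w1:T. ✓
w3: successors {w0, w1}; (q → p) → q → ¬p there: w0:T, w1:T. ✓
That's 3 of 4 worlds, so 3/4.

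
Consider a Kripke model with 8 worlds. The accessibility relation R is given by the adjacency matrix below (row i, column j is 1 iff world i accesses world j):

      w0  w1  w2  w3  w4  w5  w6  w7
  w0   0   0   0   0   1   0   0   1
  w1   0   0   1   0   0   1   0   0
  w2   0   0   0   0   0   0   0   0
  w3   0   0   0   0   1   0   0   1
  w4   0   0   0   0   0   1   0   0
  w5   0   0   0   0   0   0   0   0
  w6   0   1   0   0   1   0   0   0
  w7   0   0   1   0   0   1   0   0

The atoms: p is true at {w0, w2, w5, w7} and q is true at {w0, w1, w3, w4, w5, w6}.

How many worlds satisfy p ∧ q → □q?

w0: p ∧ q is T, □q is F. ✗
w1: p ∧ q is F, □q is F. ✓
w2: p ∧ q is F, □q is T. ✓
w3: p ∧ q is F, □q is F. ✓
w4: p ∧ q is F, □q is T. ✓
w5: p ∧ q is T, □q is T. ✓
w6: p ∧ q is F, □q is T. ✓
w7: p ∧ q is F, □q is F. ✓
Satisfying worlds: {w1, w2, w3, w4, w5, w6, w7}.

7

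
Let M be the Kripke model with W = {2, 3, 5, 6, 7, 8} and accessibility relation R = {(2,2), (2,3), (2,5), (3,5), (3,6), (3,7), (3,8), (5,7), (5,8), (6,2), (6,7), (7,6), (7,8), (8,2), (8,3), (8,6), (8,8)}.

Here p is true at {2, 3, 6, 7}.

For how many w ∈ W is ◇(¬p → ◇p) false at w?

0

2: successors {2, 3, 5}; ¬p → ◇p there: 2:T, 3:T, 5:T. ✓
3: successors {5, 6, 7, 8}; ¬p → ◇p there: 5:T, 6:T, 7:T, 8:T. ✓
5: successors {7, 8}; ¬p → ◇p there: 7:T, 8:T. ✓
6: successors {2, 7}; ¬p → ◇p there: 2:T, 7:T. ✓
7: successors {6, 8}; ¬p → ◇p there: 6:T, 8:T. ✓
8: successors {2, 3, 6, 8}; ¬p → ◇p there: 2:T, 3:T, 6:T, 8:T. ✓
Satisfying worlds: {2, 3, 5, 6, 7, 8}.
So ◇(¬p → ◇p) fails at the other 0 worlds.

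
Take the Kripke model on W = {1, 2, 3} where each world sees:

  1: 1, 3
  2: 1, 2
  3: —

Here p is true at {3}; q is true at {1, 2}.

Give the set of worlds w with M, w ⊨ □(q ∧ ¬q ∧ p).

1: successors {1, 3}; q ∧ ¬q ∧ p there: 1:F, 3:F. ✗
2: successors {1, 2}; q ∧ ¬q ∧ p there: 1:F, 2:F. ✗
3: no successors, so □(q ∧ ¬q ∧ p) holds vacuously. ✓

{3}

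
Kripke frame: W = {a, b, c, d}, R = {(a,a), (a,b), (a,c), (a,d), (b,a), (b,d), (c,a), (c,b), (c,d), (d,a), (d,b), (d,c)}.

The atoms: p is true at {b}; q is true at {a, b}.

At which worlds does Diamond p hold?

a: successors {a, b, c, d}; p there: a:F, b:T, c:F, d:F. ✓
b: successors {a, d}; p there: a:F, d:F. ✗
c: successors {a, b, d}; p there: a:F, b:T, d:F. ✓
d: successors {a, b, c}; p there: a:F, b:T, c:F. ✓

{a, c, d}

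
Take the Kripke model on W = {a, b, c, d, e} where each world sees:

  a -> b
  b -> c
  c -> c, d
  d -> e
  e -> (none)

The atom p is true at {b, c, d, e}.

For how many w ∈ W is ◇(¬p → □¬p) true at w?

4

a: successors {b}; ¬p → □¬p there: b:T. ✓
b: successors {c}; ¬p → □¬p there: c:T. ✓
c: successors {c, d}; ¬p → □¬p there: c:T, d:T. ✓
d: successors {e}; ¬p → □¬p there: e:T. ✓
e: no successors, so ◇(¬p → □¬p) fails. ✗
Satisfying worlds: {a, b, c, d}.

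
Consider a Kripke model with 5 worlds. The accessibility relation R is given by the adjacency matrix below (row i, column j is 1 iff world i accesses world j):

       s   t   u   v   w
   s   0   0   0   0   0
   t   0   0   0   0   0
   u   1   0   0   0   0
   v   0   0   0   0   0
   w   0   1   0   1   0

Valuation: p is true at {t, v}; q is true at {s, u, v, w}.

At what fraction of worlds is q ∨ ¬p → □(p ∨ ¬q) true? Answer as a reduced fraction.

s: q ∨ ¬p is T, □(p ∨ ¬q) is T. ✓
t: q ∨ ¬p is F, □(p ∨ ¬q) is T. ✓
u: q ∨ ¬p is T, □(p ∨ ¬q) is F. ✗
v: q ∨ ¬p is T, □(p ∨ ¬q) is T. ✓
w: q ∨ ¬p is T, □(p ∨ ¬q) is T. ✓
That's 4 of 5 worlds, so 4/5.

4/5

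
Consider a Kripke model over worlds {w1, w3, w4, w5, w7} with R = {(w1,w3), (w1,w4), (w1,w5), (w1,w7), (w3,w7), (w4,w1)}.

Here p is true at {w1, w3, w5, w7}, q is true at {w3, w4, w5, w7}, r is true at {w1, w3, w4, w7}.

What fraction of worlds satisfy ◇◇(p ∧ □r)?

w1: successors {w3, w4, w5, w7}; ◇(p ∧ □r) there: w3:T, w4:F, w5:F, w7:F. ✓
w3: successors {w7}; ◇(p ∧ □r) there: w7:F. ✗
w4: successors {w1}; ◇(p ∧ □r) there: w1:T. ✓
w5: no successors, so ◇◇(p ∧ □r) fails. ✗
w7: no successors, so ◇◇(p ∧ □r) fails. ✗
That's 2 of 5 worlds, so 2/5.

2/5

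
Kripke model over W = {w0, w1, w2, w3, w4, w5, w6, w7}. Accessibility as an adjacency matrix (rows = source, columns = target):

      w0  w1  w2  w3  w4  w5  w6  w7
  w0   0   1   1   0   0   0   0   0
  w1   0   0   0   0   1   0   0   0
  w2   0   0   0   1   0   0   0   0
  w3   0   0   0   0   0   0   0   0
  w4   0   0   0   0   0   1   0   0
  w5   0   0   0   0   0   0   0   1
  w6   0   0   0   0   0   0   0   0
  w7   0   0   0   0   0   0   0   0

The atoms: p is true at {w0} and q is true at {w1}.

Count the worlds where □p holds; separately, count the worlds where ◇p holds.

3 and 0

For □p:
w0: successors {w1, w2}; p there: w1:F, w2:F. ✗
w1: successors {w4}; p there: w4:F. ✗
w2: successors {w3}; p there: w3:F. ✗
w3: no successors, so □p holds vacuously. ✓
w4: successors {w5}; p there: w5:F. ✗
w5: successors {w7}; p there: w7:F. ✗
w6: no successors, so □p holds vacuously. ✓
w7: no successors, so □p holds vacuously. ✓
— 3 worlds.
For ◇p:
w0: successors {w1, w2}; p there: w1:F, w2:F. ✗
w1: successors {w4}; p there: w4:F. ✗
w2: successors {w3}; p there: w3:F. ✗
w3: no successors, so ◇p fails. ✗
w4: successors {w5}; p there: w5:F. ✗
w5: successors {w7}; p there: w7:F. ✗
w6: no successors, so ◇p fails. ✗
w7: no successors, so ◇p fails. ✗
— 0 worlds.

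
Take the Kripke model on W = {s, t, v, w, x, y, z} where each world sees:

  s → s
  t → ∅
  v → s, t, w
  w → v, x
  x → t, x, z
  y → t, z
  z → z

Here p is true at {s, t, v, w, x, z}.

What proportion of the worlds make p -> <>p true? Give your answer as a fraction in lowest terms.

s: p is T, <>p is T. ✓
t: p is T, <>p is F. ✗
v: p is T, <>p is T. ✓
w: p is T, <>p is T. ✓
x: p is T, <>p is T. ✓
y: p is F, <>p is T. ✓
z: p is T, <>p is T. ✓
That's 6 of 7 worlds, so 6/7.

6/7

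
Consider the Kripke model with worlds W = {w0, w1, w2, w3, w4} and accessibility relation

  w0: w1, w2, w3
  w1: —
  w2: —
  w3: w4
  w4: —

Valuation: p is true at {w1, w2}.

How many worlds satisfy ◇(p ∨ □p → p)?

w0: successors {w1, w2, w3}; p ∨ □p → p there: w1:T, w2:T, w3:T. ✓
w1: no successors, so ◇(p ∨ □p → p) fails. ✗
w2: no successors, so ◇(p ∨ □p → p) fails. ✗
w3: successors {w4}; p ∨ □p → p there: w4:F. ✗
w4: no successors, so ◇(p ∨ □p → p) fails. ✗
Satisfying worlds: {w0}.

1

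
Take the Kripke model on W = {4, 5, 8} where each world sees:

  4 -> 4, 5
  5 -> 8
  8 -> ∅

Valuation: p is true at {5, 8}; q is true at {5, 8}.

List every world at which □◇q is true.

4: successors {4, 5}; ◇q there: 4:T, 5:T. ✓
5: successors {8}; ◇q there: 8:F. ✗
8: no successors, so □◇q holds vacuously. ✓

{4, 8}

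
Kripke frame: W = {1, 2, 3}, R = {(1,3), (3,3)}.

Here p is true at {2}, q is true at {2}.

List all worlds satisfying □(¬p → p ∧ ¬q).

{2}

1: successors {3}; ¬p → p ∧ ¬q there: 3:F. ✗
2: no successors, so □(¬p → p ∧ ¬q) holds vacuously. ✓
3: successors {3}; ¬p → p ∧ ¬q there: 3:F. ✗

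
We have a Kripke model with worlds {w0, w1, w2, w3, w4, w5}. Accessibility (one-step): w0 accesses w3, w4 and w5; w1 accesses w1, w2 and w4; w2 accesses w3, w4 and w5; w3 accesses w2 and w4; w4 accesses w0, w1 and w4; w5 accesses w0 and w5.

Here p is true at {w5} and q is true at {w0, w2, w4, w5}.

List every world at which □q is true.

w0: successors {w3, w4, w5}; q there: w3:F, w4:T, w5:T. ✗
w1: successors {w1, w2, w4}; q there: w1:F, w2:T, w4:T. ✗
w2: successors {w3, w4, w5}; q there: w3:F, w4:T, w5:T. ✗
w3: successors {w2, w4}; q there: w2:T, w4:T. ✓
w4: successors {w0, w1, w4}; q there: w0:T, w1:F, w4:T. ✗
w5: successors {w0, w5}; q there: w0:T, w5:T. ✓

{w3, w5}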